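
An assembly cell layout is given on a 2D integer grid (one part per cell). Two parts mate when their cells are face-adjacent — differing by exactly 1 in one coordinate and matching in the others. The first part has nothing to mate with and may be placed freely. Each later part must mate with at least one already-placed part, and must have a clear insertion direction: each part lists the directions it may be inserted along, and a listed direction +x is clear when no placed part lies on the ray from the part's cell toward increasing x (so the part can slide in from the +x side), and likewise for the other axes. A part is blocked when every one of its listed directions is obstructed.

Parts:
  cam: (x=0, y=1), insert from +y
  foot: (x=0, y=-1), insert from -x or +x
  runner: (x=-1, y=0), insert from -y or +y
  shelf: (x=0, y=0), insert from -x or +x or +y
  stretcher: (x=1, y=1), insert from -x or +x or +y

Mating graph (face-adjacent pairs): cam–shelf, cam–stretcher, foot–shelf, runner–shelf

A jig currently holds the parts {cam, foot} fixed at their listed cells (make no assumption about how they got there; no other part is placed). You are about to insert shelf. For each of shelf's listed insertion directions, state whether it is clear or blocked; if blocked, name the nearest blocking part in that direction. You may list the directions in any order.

+x: clear; +y: blocked by cam; -x: clear

-x: ray from shelf(0, 0) has no placed part ⇒ clear
+x: ray from shelf(0, 0) has no placed part ⇒ clear
+y: nearest on ray is cam@(0, 1) ⇒ blocked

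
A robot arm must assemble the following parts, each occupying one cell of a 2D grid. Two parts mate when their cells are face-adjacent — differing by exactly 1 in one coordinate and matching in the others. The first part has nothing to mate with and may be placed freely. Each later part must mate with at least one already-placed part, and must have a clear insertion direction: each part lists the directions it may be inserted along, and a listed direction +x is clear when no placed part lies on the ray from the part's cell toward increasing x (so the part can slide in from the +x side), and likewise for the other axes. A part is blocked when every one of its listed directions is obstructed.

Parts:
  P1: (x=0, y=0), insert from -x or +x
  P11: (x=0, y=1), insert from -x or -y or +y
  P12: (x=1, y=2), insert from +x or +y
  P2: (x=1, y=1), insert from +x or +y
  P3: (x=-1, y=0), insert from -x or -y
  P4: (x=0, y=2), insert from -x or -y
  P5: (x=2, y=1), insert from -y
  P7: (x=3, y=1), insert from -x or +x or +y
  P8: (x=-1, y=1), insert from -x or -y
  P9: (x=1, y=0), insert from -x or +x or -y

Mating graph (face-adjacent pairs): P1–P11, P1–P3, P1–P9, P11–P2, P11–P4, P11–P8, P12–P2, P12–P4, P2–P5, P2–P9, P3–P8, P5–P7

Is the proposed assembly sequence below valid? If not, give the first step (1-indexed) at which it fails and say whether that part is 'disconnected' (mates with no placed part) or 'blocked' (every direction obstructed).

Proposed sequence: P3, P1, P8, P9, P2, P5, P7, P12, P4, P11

1. P3@(-1, 0) [-x clear] — {P3}
2. P1@(0, 0) [+x clear] — {P1, P3}
3. P8@(-1, 1) [-x clear] — {P1, P3, P8}
4. P9@(1, 0) [+x clear] — {P1, P3, P8, P9}
5. P2@(1, 1) [+x clear] — {P1, P2, P3, P8, P9}
6. P5@(2, 1) [-y clear] — {P1, P2, P3, P5, P8, P9}
7. P7@(3, 1) [+x clear] — {P1, P2, P3, P5, P7, P8, P9}
8. P12@(1, 2) [+x clear] — {P1, P12, P2, P3, P5, P7, P8, P9}
9. P4@(0, 2) [-x clear] — {P1, P12, P2, P3, P4, P5, P7, P8, P9}
10. P11@(0, 1) — -x/-y/+y all obstructed ⇒ blocked

Invalid at step 10 (blocked)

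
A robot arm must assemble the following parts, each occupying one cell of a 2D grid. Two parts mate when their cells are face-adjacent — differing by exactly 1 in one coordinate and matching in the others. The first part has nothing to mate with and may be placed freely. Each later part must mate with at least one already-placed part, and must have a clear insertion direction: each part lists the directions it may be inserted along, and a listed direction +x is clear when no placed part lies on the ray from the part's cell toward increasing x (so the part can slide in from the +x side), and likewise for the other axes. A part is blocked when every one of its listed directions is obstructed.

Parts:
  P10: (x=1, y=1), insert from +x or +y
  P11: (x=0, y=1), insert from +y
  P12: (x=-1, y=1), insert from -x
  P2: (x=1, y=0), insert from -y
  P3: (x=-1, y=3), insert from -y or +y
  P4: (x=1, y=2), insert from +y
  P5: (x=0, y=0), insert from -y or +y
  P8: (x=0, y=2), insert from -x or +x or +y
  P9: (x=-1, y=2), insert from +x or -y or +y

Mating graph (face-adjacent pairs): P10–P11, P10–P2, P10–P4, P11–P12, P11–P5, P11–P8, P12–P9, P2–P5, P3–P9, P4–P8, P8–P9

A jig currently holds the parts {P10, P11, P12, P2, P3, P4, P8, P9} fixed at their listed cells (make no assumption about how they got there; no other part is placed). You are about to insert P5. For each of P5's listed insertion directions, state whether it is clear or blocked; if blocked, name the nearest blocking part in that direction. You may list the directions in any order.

-y: ray from P5(0, 0) has no placed part ⇒ clear
+y: nearest on ray is P11@(0, 1) ⇒ blocked

+y: blocked by P11; -y: clear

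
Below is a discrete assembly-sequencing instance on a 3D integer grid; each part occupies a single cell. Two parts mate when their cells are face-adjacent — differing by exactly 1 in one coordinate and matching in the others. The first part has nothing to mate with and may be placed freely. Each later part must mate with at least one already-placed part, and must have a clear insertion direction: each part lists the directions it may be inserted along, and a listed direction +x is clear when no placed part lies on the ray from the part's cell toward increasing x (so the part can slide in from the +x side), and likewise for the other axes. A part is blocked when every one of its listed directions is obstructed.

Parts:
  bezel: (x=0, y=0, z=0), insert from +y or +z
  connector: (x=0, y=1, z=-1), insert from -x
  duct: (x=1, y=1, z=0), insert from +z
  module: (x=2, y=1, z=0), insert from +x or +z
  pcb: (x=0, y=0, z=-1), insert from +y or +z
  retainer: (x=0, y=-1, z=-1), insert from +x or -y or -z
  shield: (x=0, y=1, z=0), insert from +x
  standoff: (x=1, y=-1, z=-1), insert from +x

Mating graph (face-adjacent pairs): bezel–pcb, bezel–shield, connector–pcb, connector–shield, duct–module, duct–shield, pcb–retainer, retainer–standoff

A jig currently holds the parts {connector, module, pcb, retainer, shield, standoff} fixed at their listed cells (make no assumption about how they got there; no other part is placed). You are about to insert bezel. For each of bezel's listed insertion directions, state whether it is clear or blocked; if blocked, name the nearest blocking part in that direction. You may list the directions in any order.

+y: nearest on ray is shield@(0, 1, 0) ⇒ blocked
+z: ray from bezel(0, 0, 0) has no placed part ⇒ clear

+y: blocked by shield; +z: clear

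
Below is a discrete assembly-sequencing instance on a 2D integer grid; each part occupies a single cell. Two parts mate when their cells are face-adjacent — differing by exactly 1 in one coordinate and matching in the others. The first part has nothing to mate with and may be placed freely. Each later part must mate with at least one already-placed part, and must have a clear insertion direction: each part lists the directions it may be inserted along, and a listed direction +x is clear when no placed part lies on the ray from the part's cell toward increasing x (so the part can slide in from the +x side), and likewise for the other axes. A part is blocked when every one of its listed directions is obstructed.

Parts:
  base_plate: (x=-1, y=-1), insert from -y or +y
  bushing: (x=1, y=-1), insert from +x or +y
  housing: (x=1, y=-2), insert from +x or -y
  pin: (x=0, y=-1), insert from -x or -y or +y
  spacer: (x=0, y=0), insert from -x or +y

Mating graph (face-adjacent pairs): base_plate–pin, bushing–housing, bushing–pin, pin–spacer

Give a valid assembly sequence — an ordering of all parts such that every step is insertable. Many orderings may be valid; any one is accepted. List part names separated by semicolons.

1. spacer@(0, 0) [-x clear] — {spacer}
2. pin@(0, -1) [-x clear] — {pin, spacer}
3. base_plate@(-1, -1) [-y clear] — {base_plate, pin, spacer}
4. bushing@(1, -1) [+x clear] — {base_plate, bushing, pin, spacer}
5. housing@(1, -2) [+x clear] — {base_plate, bushing, housing, pin, spacer}

spacer; pin; base_plate; bushing; housing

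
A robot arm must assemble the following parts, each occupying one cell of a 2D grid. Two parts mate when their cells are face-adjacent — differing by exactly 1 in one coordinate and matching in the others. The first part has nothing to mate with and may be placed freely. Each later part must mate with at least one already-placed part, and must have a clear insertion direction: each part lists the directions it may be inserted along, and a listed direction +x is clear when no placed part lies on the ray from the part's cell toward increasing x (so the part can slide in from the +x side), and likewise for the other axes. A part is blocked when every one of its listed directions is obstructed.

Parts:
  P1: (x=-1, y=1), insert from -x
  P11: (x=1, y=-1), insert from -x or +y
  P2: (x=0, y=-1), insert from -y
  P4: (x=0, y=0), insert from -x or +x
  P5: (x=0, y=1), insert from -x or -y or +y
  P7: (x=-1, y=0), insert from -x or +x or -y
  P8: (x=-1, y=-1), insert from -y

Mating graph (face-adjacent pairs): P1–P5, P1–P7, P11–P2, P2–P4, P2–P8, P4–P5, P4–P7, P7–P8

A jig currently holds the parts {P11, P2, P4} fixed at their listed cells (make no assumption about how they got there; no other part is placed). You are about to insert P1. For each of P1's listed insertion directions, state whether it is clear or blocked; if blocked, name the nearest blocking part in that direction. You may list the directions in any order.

-x: ray from P1(-1, 1) has no placed part ⇒ clear

-x: clear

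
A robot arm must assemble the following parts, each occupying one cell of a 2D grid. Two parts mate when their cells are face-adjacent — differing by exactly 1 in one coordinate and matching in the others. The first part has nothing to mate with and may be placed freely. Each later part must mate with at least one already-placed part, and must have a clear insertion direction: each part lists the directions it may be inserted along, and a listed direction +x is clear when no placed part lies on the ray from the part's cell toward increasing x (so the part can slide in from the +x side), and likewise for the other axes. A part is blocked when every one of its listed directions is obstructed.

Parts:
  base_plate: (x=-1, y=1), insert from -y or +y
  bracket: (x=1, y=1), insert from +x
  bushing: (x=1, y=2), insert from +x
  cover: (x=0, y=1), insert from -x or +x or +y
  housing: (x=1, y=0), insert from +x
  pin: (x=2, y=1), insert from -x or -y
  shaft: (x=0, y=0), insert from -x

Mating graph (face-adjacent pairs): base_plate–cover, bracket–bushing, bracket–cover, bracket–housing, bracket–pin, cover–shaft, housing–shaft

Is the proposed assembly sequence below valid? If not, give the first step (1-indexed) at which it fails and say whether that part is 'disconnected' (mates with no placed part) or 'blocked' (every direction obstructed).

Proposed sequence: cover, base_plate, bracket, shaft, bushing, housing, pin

Valid

1. cover@(0, 1) [-x clear] — {cover}
2. base_plate@(-1, 1) [-y clear] — {base_plate, cover}
3. bracket@(1, 1) [+x clear] — {base_plate, bracket, cover}
4. shaft@(0, 0) [-x clear] — {base_plate, bracket, cover, shaft}
5. bushing@(1, 2) [+x clear] — {base_plate, bracket, bushing, cover, shaft}
6. housing@(1, 0) [+x clear] — {base_plate, bracket, bushing, cover, housing, shaft}
7. pin@(2, 1) [-y clear] — {base_plate, bracket, bushing, cover, housing, pin, shaft}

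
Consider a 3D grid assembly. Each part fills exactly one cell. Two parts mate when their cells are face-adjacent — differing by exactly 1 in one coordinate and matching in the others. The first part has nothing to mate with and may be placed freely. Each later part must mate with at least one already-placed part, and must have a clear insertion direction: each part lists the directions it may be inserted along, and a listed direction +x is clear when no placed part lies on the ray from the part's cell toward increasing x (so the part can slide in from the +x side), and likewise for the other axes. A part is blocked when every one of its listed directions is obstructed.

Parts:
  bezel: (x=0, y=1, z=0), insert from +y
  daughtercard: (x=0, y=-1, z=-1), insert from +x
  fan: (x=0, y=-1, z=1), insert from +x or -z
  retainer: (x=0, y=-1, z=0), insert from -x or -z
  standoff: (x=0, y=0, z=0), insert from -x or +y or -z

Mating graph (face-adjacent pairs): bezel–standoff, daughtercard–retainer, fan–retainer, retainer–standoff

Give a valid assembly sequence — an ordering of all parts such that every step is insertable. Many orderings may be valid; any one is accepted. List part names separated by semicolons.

standoff; bezel; retainer; daughtercard; fan

1. standoff@(0, 0, 0) [-x clear] — {standoff}
2. bezel@(0, 1, 0) [+y clear] — {bezel, standoff}
3. retainer@(0, -1, 0) [-x clear] — {bezel, retainer, standoff}
4. daughtercard@(0, -1, -1) [+x clear] — {bezel, daughtercard, retainer, standoff}
5. fan@(0, -1, 1) [+x clear] — {bezel, daughtercard, fan, retainer, standoff}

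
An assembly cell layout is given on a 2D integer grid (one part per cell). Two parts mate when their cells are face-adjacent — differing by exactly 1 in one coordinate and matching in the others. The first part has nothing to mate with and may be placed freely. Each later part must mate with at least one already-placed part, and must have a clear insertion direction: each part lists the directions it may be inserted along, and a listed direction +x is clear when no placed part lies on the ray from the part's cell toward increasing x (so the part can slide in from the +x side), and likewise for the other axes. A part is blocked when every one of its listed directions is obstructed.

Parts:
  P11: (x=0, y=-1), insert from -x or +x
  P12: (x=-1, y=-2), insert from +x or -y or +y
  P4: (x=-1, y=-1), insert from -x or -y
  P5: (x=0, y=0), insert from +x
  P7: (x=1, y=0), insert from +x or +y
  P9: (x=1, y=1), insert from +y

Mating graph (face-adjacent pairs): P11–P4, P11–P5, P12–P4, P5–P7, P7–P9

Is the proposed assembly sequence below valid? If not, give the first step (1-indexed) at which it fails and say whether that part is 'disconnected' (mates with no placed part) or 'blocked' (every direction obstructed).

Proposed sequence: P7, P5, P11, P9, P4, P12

Invalid at step 2 (blocked)

1. P7@(1, 0) [+x clear] — {P7}
2. P5@(0, 0) — +x all obstructed ⇒ blocked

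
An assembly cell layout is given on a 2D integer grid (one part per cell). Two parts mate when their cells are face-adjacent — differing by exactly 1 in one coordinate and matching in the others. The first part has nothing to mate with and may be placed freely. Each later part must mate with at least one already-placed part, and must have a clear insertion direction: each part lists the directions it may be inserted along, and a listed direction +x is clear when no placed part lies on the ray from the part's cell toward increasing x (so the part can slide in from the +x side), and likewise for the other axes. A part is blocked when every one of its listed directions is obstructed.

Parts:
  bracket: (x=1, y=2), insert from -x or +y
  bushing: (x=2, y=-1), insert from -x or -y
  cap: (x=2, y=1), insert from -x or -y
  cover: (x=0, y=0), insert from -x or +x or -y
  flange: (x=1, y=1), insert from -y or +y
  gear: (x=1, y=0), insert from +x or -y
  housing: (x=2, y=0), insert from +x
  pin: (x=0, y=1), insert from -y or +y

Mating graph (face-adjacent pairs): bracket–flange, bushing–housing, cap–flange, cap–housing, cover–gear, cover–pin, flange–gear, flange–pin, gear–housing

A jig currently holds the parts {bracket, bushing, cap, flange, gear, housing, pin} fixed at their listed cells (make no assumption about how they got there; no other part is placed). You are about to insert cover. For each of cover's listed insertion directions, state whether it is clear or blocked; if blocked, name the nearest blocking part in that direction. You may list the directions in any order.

-x: ray from cover(0, 0) has no placed part ⇒ clear
+x: nearest on ray is gear@(1, 0) ⇒ blocked
-y: ray from cover(0, 0) has no placed part ⇒ clear

+x: blocked by gear; -x: clear; -y: clear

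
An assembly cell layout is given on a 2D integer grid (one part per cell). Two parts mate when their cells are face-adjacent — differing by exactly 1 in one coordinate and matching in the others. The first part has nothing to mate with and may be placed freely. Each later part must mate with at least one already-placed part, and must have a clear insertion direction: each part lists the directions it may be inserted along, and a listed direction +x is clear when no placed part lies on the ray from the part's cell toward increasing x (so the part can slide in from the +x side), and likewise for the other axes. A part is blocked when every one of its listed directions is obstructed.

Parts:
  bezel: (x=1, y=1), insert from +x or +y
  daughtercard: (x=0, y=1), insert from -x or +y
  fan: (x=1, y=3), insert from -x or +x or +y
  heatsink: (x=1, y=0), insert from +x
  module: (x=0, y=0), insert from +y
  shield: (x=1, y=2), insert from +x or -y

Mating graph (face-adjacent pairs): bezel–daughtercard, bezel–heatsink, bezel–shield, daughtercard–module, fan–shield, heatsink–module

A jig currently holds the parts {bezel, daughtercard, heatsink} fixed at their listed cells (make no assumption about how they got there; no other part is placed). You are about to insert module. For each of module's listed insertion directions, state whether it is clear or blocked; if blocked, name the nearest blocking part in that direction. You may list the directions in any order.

+y: blocked by daughtercard

+y: nearest on ray is daughtercard@(0, 1) ⇒ blocked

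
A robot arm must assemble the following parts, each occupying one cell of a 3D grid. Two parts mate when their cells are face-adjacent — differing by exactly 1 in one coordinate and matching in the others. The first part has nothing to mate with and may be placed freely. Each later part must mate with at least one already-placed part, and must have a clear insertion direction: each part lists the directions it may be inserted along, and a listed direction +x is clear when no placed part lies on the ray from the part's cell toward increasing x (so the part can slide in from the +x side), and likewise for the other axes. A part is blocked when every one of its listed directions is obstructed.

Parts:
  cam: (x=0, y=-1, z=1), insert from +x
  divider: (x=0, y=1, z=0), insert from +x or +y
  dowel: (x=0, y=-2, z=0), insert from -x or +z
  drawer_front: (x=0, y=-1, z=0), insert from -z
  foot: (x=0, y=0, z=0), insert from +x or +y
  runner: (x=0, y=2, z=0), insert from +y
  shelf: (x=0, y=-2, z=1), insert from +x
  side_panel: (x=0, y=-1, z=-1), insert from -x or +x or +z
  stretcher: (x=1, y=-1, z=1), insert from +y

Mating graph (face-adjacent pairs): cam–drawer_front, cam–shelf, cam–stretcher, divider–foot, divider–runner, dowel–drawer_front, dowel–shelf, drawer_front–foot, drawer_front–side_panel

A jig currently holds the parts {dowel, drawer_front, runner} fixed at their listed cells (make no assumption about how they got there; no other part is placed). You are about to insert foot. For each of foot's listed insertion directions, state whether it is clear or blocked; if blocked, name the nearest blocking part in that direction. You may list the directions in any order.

+x: ray from foot(0, 0, 0) has no placed part ⇒ clear
+y: nearest on ray is runner@(0, 2, 0) ⇒ blocked

+x: clear; +y: blocked by runner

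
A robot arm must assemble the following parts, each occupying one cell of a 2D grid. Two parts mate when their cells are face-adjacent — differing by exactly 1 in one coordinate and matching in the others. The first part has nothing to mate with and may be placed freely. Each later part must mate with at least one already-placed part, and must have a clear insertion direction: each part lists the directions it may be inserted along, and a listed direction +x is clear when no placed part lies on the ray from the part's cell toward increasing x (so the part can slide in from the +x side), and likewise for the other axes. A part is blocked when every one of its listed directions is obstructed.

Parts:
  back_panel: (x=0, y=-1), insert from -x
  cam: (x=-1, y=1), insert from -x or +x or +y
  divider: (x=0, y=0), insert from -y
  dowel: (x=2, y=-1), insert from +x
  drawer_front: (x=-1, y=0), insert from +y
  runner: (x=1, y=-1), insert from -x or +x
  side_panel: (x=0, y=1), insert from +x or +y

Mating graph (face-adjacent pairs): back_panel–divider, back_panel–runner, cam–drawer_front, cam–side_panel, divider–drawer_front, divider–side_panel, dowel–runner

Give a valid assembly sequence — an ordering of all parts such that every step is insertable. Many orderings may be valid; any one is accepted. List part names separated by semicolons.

divider; drawer_front; back_panel; cam; runner; side_panel; dowel

1. divider@(0, 0) [-y clear] — {divider}
2. drawer_front@(-1, 0) [+y clear] — {divider, drawer_front}
3. back_panel@(0, -1) [-x clear] — {back_panel, divider, drawer_front}
4. cam@(-1, 1) [-x clear] — {back_panel, cam, divider, drawer_front}
5. runner@(1, -1) [+x clear] — {back_panel, cam, divider, drawer_front, runner}
6. side_panel@(0, 1) [+x clear] — {back_panel, cam, divider, drawer_front, runner, side_panel}
7. dowel@(2, -1) [+x clear] — {back_panel, cam, divider, dowel, drawer_front, runner, side_panel}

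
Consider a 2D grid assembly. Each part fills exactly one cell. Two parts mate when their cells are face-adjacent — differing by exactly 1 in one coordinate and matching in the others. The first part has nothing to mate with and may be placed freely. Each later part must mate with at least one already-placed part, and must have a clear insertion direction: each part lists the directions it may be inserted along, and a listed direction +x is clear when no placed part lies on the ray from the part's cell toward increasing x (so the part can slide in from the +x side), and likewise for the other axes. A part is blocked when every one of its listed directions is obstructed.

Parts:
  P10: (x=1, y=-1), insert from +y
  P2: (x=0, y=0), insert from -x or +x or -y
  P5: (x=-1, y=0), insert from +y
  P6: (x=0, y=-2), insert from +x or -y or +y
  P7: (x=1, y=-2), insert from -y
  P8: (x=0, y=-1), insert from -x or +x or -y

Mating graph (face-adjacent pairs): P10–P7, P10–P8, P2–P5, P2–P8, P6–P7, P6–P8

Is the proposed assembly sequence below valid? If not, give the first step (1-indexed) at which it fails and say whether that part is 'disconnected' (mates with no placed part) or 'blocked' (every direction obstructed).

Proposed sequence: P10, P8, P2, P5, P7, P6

Valid

1. P10@(1, -1) [+y clear] — {P10}
2. P8@(0, -1) [-x clear] — {P10, P8}
3. P2@(0, 0) [-x clear] — {P10, P2, P8}
4. P5@(-1, 0) [+y clear] — {P10, P2, P5, P8}
5. P7@(1, -2) [-y clear] — {P10, P2, P5, P7, P8}
6. P6@(0, -2) [-y clear] — {P10, P2, P5, P6, P7, P8}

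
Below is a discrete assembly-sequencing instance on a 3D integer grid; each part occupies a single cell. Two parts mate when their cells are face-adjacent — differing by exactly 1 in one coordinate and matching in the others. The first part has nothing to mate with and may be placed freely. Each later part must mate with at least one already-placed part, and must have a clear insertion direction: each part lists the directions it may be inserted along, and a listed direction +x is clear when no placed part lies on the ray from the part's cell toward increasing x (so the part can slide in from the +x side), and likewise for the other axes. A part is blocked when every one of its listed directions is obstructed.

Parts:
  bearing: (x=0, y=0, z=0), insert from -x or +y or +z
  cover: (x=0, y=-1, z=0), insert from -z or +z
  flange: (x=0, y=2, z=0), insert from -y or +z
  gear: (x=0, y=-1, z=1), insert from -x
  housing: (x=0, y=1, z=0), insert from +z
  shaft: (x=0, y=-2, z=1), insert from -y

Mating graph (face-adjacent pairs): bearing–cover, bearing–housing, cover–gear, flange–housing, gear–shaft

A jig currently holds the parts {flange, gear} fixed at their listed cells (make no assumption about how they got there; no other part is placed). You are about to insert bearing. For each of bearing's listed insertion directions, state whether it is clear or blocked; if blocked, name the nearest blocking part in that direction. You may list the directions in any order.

+y: blocked by flange; +z: clear; -x: clear

-x: ray from bearing(0, 0, 0) has no placed part ⇒ clear
+y: nearest on ray is flange@(0, 2, 0) ⇒ blocked
+z: ray from bearing(0, 0, 0) has no placed part ⇒ clear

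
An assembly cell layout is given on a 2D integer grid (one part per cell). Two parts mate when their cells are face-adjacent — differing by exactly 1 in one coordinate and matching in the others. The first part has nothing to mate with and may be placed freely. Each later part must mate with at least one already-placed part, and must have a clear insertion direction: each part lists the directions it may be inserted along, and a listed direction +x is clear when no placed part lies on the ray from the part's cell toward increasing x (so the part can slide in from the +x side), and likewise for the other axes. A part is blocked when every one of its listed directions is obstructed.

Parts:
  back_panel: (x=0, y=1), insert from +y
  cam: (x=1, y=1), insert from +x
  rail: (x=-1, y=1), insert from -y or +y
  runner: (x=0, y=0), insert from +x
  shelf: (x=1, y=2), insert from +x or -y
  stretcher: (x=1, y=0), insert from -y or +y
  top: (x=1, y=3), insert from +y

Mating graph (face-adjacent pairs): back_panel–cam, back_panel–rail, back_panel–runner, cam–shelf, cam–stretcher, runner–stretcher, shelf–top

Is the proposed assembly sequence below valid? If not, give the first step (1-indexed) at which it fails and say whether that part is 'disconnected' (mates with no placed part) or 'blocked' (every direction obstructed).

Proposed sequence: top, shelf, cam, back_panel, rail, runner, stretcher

Valid

1. top@(1, 3) [+y clear] — {top}
2. shelf@(1, 2) [+x clear] — {shelf, top}
3. cam@(1, 1) [+x clear] — {cam, shelf, top}
4. back_panel@(0, 1) [+y clear] — {back_panel, cam, shelf, top}
5. rail@(-1, 1) [-y clear] — {back_panel, cam, rail, shelf, top}
6. runner@(0, 0) [+x clear] — {back_panel, cam, rail, runner, shelf, top}
7. stretcher@(1, 0) [-y clear] — {back_panel, cam, rail, runner, shelf, stretcher, top}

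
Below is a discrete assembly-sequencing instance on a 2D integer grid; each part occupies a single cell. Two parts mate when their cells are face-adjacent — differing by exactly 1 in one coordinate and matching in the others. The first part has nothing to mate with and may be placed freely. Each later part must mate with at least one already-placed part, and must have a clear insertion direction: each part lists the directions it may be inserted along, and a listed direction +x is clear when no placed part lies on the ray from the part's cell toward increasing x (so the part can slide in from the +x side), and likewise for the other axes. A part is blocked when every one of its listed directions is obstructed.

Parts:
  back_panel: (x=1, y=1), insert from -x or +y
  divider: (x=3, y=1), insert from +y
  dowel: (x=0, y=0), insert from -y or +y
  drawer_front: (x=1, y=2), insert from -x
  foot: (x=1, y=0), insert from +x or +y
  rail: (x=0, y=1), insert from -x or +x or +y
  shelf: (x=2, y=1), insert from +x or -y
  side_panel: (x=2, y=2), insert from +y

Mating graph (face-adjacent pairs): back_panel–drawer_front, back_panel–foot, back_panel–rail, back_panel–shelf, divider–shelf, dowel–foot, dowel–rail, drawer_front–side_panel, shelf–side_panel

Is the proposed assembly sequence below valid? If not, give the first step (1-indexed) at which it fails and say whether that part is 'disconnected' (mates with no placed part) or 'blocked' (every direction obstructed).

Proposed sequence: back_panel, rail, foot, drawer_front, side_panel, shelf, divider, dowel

Valid

1. back_panel@(1, 1) [-x clear] — {back_panel}
2. rail@(0, 1) [-x clear] — {back_panel, rail}
3. foot@(1, 0) [+x clear] — {back_panel, foot, rail}
4. drawer_front@(1, 2) [-x clear] — {back_panel, drawer_front, foot, rail}
5. side_panel@(2, 2) [+y clear] — {back_panel, drawer_front, foot, rail, side_panel}
6. shelf@(2, 1) [+x clear] — {back_panel, drawer_front, foot, rail, shelf, side_panel}
7. divider@(3, 1) [+y clear] — {back_panel, divider, drawer_front, foot, rail, shelf, side_panel}
8. dowel@(0, 0) [-y clear] — {back_panel, divider, dowel, drawer_front, foot, rail, shelf, side_panel}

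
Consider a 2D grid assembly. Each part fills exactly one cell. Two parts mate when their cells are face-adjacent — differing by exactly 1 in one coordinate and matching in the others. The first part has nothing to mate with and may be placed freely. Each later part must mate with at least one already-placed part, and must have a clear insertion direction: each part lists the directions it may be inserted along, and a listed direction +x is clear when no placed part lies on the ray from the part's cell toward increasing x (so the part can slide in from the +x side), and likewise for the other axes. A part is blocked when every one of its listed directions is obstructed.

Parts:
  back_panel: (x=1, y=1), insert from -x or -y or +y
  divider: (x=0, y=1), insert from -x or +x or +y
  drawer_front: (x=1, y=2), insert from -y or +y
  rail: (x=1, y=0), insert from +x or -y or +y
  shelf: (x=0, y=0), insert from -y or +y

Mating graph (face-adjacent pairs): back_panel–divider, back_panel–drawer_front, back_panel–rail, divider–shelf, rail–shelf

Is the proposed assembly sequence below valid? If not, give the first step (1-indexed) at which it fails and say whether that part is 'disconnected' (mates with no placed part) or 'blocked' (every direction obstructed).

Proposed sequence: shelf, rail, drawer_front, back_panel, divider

Invalid at step 3 (disconnected)

1. shelf@(0, 0) [-y clear] — {shelf}
2. rail@(1, 0) [+x clear] — {rail, shelf}
3. drawer_front@(1, 2) — no placed neighbour ⇒ disconnected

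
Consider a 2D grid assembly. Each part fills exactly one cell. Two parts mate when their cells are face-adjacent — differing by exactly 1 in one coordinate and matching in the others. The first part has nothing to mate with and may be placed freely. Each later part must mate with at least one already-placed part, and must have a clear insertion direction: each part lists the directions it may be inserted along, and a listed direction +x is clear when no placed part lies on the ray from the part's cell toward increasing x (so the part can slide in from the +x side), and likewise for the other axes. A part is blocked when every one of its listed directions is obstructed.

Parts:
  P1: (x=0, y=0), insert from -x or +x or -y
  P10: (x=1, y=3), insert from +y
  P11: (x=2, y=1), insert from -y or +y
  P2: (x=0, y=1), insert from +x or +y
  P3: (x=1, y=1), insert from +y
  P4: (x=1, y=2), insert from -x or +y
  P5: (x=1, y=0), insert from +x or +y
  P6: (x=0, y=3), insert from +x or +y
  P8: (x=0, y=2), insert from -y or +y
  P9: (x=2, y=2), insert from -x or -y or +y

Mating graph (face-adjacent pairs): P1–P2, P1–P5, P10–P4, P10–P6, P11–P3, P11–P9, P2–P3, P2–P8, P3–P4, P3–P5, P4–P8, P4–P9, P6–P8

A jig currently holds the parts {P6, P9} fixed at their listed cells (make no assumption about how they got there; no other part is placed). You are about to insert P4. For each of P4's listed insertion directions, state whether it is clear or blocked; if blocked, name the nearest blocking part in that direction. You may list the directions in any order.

+y: clear; -x: clear

-x: ray from P4(1, 2) has no placed part ⇒ clear
+y: ray from P4(1, 2) has no placed part ⇒ clear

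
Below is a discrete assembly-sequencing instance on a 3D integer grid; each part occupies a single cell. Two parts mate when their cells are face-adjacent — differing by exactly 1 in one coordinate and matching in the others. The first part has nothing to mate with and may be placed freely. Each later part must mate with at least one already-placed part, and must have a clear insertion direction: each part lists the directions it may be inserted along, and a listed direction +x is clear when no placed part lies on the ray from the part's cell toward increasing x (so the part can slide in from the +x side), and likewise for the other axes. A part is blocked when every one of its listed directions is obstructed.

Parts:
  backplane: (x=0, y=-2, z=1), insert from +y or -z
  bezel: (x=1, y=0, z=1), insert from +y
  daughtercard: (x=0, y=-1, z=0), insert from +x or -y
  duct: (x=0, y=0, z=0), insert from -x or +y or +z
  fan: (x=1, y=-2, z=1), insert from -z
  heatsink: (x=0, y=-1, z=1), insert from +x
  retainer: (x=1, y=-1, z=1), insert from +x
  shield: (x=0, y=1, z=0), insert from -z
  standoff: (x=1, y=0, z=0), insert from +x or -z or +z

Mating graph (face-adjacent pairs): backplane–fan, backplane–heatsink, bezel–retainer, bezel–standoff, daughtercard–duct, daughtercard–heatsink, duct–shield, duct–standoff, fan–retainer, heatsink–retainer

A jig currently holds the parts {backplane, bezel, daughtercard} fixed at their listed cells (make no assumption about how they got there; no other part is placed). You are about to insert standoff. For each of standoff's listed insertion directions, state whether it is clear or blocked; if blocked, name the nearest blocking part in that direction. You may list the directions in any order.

+x: ray from standoff(1, 0, 0) has no placed part ⇒ clear
-z: ray from standoff(1, 0, 0) has no placed part ⇒ clear
+z: nearest on ray is bezel@(1, 0, 1) ⇒ blocked

+x: clear; +z: blocked by bezel; -z: clear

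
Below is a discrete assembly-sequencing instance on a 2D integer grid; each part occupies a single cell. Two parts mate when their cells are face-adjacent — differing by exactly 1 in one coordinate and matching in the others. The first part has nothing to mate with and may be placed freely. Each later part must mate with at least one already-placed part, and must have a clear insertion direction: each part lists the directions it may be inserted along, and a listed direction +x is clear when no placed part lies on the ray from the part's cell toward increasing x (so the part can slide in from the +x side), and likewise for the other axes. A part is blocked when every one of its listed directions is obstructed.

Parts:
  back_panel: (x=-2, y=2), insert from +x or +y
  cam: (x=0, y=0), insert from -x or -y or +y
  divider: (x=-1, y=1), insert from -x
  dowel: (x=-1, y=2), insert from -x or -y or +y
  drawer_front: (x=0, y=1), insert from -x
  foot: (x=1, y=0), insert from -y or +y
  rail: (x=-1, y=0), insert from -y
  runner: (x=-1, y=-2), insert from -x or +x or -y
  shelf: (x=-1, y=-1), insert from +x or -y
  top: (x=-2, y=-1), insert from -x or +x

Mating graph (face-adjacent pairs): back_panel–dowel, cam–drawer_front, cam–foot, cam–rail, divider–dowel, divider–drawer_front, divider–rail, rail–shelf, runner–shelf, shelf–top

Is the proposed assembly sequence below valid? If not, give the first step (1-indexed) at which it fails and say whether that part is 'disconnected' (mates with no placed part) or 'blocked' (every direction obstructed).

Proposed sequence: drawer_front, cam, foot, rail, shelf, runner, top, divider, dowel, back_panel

1. drawer_front@(0, 1) [-x clear] — {drawer_front}
2. cam@(0, 0) [-x clear] — {cam, drawer_front}
3. foot@(1, 0) [-y clear] — {cam, drawer_front, foot}
4. rail@(-1, 0) [-y clear] — {cam, drawer_front, foot, rail}
5. shelf@(-1, -1) [+x clear] — {cam, drawer_front, foot, rail, shelf}
6. runner@(-1, -2) [-x clear] — {cam, drawer_front, foot, rail, runner, shelf}
7. top@(-2, -1) [-x clear] — {cam, drawer_front, foot, rail, runner, shelf, top}
8. divider@(-1, 1) [-x clear] — {cam, divider, drawer_front, foot, rail, runner, shelf, top}
9. dowel@(-1, 2) [-x clear] — {cam, divider, dowel, drawer_front, foot, rail, runner, shelf, top}
10. back_panel@(-2, 2) [+y clear] — {back_panel, cam, divider, dowel, drawer_front, foot, rail, runner, shelf, top}

Valid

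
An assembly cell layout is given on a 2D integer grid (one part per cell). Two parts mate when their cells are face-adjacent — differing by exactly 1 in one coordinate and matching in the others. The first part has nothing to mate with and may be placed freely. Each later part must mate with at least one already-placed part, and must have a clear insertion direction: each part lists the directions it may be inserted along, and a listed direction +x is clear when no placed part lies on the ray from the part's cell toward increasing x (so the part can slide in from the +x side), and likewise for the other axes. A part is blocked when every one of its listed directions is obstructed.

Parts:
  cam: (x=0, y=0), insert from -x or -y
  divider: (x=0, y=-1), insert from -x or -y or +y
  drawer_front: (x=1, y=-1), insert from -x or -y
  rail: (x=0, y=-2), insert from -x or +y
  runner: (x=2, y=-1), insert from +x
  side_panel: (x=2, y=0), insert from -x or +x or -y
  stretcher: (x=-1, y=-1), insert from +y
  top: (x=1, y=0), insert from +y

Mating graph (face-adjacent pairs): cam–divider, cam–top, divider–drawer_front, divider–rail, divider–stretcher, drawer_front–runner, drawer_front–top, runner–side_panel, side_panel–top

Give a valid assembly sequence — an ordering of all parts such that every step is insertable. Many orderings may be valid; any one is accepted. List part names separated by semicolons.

1. top@(1, 0) [+y clear] — {top}
2. side_panel@(2, 0) [+x clear] — {side_panel, top}
3. runner@(2, -1) [+x clear] — {runner, side_panel, top}
4. drawer_front@(1, -1) [-x clear] — {drawer_front, runner, side_panel, top}
5. cam@(0, 0) [-x clear] — {cam, drawer_front, runner, side_panel, top}
6. divider@(0, -1) [-x clear] — {cam, divider, drawer_front, runner, side_panel, top}
7. stretcher@(-1, -1) [+y clear] — {cam, divider, drawer_front, runner, side_panel, stretcher, top}
8. rail@(0, -2) [-x clear] — {cam, divider, drawer_front, rail, runner, side_panel, stretcher, top}

top; side_panel; runner; drawer_front; cam; divider; stretcher; rail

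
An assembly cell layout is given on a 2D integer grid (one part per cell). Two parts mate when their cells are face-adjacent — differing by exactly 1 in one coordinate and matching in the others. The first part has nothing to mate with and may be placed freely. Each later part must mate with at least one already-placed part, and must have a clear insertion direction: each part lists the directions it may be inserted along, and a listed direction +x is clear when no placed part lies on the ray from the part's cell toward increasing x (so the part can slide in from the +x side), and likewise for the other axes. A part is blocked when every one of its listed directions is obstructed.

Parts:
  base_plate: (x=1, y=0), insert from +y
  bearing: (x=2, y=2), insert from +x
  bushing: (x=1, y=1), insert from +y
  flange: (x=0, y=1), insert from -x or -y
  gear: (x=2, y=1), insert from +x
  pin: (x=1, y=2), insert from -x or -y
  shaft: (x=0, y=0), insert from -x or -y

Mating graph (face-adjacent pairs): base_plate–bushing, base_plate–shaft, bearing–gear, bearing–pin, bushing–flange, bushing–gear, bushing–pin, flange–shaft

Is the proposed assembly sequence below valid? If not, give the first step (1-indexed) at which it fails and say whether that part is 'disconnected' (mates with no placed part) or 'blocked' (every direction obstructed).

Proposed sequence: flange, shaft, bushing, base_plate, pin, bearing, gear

1. flange@(0, 1) [-x clear] — {flange}
2. shaft@(0, 0) [-x clear] — {flange, shaft}
3. bushing@(1, 1) [+y clear] — {bushing, flange, shaft}
4. base_plate@(1, 0) — +y all obstructed ⇒ blocked

Invalid at step 4 (blocked)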